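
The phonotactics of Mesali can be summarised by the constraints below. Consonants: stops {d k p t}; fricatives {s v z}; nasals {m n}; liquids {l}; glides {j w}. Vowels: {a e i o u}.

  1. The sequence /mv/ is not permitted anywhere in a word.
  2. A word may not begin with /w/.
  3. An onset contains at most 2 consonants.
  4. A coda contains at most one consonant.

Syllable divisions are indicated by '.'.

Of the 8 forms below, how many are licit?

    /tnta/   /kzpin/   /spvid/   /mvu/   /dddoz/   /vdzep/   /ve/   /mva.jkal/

/tnta/ — violates constraint 3: syllable 1 onset /tnt/ has 3 consonants (> 2) → illicit
/kzpin/ — violates constraint 3: syllable 1 onset /kzp/ has 3 consonants (> 2) → illicit
/spvid/ — violates constraint 3: syllable 1 onset /spv/ has 3 consonants (> 2) → illicit
/mvu/ — violates constraint 1: contains banned sequence /mv/ → illicit
/dddoz/ — violates constraint 3: syllable 1 onset /ddd/ has 3 consonants (> 2) → illicit
/vdzep/ — violates constraint 3: syllable 1 onset /vdz/ has 3 consonants (> 2) → illicit
/ve/ — σ1 onset /v/, coda /∅/ ok → licit
/mva.jkal/ — violates constraint 1: contains banned sequence /mv/ → illicit
Licit: /ve/ → 1.

1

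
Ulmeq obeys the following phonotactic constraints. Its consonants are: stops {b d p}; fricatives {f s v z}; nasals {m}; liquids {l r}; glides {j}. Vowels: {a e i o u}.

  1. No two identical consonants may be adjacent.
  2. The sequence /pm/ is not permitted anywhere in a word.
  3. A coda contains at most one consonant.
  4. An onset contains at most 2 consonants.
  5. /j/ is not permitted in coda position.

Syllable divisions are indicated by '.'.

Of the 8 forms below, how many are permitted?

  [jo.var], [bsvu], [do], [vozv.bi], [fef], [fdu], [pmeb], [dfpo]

4

[jo.var] — σ1 onset /j/, coda /∅/ ok; σ2 onset /v/, coda /r/ ok → permitted
[bsvu] — violates constraint 4: syllable 1 onset /bsv/ has 3 consonants (> 2) → not permitted
[do] — σ1 onset /d/, coda /∅/ ok → permitted
[vozv.bi] — violates constraint 3: syllable 1 coda /zv/ has 2 consonants (> 1) → not permitted
[fef] — σ1 onset /f/, coda /f/ ok → permitted
[fdu] — σ1 onset /fd/ (2C), coda /∅/ ok → permitted
[pmeb] — violates constraint 2: contains banned sequence /pm/ → not permitted
[dfpo] — violates constraint 4: syllable 1 onset /dfp/ has 3 consonants (> 2) → not permitted
Permitted: [jo.var], [do], [fef], [fdu] → 4.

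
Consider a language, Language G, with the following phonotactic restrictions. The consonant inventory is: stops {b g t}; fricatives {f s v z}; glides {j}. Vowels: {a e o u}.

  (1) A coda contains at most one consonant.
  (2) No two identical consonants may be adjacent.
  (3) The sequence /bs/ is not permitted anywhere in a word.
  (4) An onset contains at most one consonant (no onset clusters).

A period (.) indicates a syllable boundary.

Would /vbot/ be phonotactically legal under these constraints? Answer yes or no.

no

/vbot/ — violates constraint 4: syllable 1 onset /vb/ has 2 consonants (> 1) → phonotactically illegal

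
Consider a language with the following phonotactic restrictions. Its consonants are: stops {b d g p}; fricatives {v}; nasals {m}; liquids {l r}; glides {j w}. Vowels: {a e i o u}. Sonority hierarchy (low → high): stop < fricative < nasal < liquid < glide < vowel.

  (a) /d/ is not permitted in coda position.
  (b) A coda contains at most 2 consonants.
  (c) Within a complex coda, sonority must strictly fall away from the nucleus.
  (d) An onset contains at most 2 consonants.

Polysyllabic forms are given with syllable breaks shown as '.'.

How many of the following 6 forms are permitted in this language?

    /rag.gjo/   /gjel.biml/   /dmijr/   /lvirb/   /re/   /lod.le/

4

/rag.gjo/ — σ1 onset /r/, coda /g/ ok; σ2 onset /gj/ (2C), coda /∅/ ok → permitted
/gjel.biml/ — violates constraint (c): syllable 2 coda /ml/: /m/ (nasal, 3) → /l/ (liquid, 4) does not fall → not permitted
/dmijr/ — σ1 onset /dm/ (2C), coda /jr/ (5→4 falls) ok → permitted
/lvirb/ — σ1 onset /lv/ (2C), coda /rb/ (4→1 falls) ok → permitted
/re/ — σ1 onset /r/, coda /∅/ ok → permitted
/lod.le/ — violates constraint (a): syllable 1 coda contains /d/ → not permitted
Permitted: /rag.gjo/, /dmijr/, /lvirb/, /re/ → 4.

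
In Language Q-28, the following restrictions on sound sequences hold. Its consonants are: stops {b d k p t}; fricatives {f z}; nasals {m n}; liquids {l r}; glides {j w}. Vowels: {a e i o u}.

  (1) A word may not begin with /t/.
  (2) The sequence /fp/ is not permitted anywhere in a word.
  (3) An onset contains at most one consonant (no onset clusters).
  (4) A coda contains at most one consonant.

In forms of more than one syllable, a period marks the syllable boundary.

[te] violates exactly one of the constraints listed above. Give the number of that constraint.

1

[te]: word begins with /t/.
This is a violation of constraint 1: "A word may not begin with /t/."
The remaining constraints (2, 3, 4) are satisfied.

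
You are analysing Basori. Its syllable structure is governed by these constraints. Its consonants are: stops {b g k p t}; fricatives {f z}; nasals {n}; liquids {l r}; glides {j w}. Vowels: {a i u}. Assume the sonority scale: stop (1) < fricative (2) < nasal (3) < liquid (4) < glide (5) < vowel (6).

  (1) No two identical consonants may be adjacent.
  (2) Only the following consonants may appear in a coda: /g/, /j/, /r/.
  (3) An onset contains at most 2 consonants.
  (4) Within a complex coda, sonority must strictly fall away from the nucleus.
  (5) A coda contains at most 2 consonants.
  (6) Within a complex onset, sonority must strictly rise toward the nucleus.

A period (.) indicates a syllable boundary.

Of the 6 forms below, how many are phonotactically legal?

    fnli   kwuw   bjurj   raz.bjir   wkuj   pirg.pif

fnli — violates constraint 3: syllable 1 onset /fnl/ has 3 consonants (> 2) → phonotactically illegal
kwuw — violates constraint 2: syllable 1 coda contains /w/, which is not a licensed coda consonant → phonotactically illegal
bjurj — violates constraint 4: syllable 1 coda /rj/: /r/ (liquid, 4) → /j/ (glide, 5) does not fall → phonotactically illegal
raz.bjir — violates constraint 2: syllable 1 coda contains /z/, which is not a licensed coda consonant → phonotactically illegal
wkuj — violates constraint 6: syllable 1 onset /wk/: /w/ (glide, 5) → /k/ (stop, 1) does not rise → phonotactically illegal
pirg.pif — violates constraint 2: syllable 2 coda contains /f/, which is not a licensed coda consonant → phonotactically illegal
No form is phonotactically legal → 0.

0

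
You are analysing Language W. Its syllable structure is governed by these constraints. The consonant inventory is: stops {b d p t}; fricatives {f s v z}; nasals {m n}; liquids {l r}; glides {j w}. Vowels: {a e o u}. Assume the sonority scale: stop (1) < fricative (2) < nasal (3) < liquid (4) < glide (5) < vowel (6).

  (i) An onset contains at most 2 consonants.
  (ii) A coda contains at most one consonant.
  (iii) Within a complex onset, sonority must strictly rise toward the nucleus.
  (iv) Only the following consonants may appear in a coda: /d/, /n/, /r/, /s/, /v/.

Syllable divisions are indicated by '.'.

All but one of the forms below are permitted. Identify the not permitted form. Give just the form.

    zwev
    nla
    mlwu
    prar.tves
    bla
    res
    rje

mlwu

zwev — σ1 onset /zw/ (2→5 rises), coda /v/ ok → permitted
nla — σ1 onset /nl/ (3→4 rises), coda /∅/ ok → permitted
mlwu — violates constraint (i): syllable 1 onset /mlw/ has 3 consonants (> 2) → not permitted
prar.tves — σ1 onset /pr/ (1→4 rises), coda /r/ ok; σ2 onset /tv/ (1→2 rises), coda /s/ ok → permitted
bla — σ1 onset /bl/ (1→4 rises), coda /∅/ ok → permitted
res — σ1 onset /r/, coda /s/ ok → permitted
rje — σ1 onset /rj/ (4→5 rises), coda /∅/ ok → permitted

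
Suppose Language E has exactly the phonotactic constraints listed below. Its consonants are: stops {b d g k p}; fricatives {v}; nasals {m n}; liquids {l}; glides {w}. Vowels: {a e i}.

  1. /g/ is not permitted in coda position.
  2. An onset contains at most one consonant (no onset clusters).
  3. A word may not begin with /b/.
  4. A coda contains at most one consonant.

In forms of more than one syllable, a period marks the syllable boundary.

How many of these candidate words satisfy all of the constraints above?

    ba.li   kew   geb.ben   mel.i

ba.li — violates constraint 3: word begins with /b/ → not permitted
kew — σ1 onset /k/, coda /w/ ok → permitted
geb.ben — σ1 onset /g/, coda /b/ ok; σ2 onset /b/, coda /n/ ok → permitted
mel.i — σ1 onset /m/, coda /l/ ok; σ2 onset /∅/, coda /∅/ ok → permitted
Permitted: kew, geb.ben, mel.i → 3.

3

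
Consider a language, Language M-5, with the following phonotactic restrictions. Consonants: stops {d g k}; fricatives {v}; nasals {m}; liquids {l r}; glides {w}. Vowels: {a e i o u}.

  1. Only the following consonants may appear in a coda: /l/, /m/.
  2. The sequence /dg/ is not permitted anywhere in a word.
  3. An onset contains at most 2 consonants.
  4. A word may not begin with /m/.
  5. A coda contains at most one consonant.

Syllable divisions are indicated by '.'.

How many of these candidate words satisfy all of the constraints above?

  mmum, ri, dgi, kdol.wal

2

mmum — violates constraint 4: word begins with /m/ → ill-formed
ri — σ1 onset /r/, coda /∅/ ok → well-formed
dgi — violates constraint 2: contains banned sequence /dg/ → ill-formed
kdol.wal — σ1 onset /kd/ (2C), coda /l/ ok; σ2 onset /w/, coda /l/ ok → well-formed
Well-formed: ri, kdol.wal → 2.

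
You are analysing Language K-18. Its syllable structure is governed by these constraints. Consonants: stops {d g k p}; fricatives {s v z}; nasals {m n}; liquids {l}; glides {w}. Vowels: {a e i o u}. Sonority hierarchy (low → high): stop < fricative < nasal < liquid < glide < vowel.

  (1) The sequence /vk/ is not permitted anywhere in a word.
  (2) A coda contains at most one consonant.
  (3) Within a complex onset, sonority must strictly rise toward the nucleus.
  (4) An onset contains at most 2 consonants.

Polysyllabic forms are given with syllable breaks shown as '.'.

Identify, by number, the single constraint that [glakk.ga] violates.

[glakk.ga]: syllable 1 coda /kk/ has 2 consonants (> 1).
This is a violation of constraint 2: "A coda contains at most one consonant."
The remaining constraints (1, 3, 4) are satisfied.

2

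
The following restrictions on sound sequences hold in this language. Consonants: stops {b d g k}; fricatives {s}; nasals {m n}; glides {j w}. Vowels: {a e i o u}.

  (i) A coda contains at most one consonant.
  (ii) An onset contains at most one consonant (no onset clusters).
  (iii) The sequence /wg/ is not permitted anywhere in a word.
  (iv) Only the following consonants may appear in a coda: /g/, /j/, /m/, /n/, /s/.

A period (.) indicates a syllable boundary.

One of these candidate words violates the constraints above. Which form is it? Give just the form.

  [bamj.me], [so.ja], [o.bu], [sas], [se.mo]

[bamj.me]

[bamj.me] — violates constraint (i): syllable 1 coda /mj/ has 2 consonants (> 1) → phonotactically illegal
[so.ja] — σ1 onset /s/, coda /∅/ ok; σ2 onset /j/, coda /∅/ ok → phonotactically legal
[o.bu] — σ1 onset /∅/, coda /∅/ ok; σ2 onset /b/, coda /∅/ ok → phonotactically legal
[sas] — σ1 onset /s/, coda /s/ ok → phonotactically legal
[se.mo] — σ1 onset /s/, coda /∅/ ok; σ2 onset /m/, coda /∅/ ok → phonotactically legal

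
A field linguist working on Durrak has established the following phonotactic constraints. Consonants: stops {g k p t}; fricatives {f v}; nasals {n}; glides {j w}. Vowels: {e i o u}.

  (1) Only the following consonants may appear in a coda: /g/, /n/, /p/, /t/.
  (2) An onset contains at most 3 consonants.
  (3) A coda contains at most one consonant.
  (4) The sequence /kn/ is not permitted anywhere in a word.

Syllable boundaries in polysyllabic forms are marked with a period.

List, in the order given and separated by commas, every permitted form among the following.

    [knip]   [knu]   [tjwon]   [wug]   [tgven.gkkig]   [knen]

[tjwon], [wug], [tgven.gkkig]

[knip] — violates constraint 4: contains banned sequence /kn/ → not permitted
[knu] — violates constraint 4: contains banned sequence /kn/ → not permitted
[tjwon] — σ1 onset /tjw/ (3C), coda /n/ ok → permitted
[wug] — σ1 onset /w/, coda /g/ ok → permitted
[tgven.gkkig] — σ1 onset /tgv/ (3C), coda /n/ ok; σ2 onset /gkk/ (3C), coda /g/ ok → permitted
[knen] — violates constraint 4: contains banned sequence /kn/ → not permitted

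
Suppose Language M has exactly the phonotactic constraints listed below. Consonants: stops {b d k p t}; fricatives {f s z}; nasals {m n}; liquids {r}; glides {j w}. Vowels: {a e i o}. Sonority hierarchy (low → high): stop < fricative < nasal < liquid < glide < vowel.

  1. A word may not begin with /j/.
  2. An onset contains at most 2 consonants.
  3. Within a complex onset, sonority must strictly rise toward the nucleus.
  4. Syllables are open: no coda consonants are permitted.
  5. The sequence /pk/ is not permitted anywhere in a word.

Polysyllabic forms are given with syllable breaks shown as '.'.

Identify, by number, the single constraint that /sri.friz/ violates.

/sri.friz/: syllable 2 coda /z/ has 1 consonant (> 0).
This is a violation of constraint 4: "Syllables are open: no coda consonants are permitted."
The remaining constraints (1, 2, 3, 5) are satisfied.

4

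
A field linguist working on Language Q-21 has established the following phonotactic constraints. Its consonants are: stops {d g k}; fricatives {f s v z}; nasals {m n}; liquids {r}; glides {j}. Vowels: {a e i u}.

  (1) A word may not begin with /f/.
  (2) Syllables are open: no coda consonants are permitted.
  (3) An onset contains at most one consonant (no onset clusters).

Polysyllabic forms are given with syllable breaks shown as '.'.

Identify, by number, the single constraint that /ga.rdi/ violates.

3

/ga.rdi/: syllable 2 onset /rd/ has 2 consonants (> 1).
This is a violation of constraint 3: "An onset contains at most one consonant (no onset clusters)."
The remaining constraints (1, 2) are satisfied.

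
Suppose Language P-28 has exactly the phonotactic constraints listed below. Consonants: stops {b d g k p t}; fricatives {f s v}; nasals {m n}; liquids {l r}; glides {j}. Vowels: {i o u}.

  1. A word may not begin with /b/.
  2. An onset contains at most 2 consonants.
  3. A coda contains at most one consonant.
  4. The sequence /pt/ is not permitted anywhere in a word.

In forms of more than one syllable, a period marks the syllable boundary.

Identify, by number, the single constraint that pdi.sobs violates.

pdi.sobs: syllable 2 coda /bs/ has 2 consonants (> 1).
This is a violation of constraint 3: "A coda contains at most one consonant."
The remaining constraints (1, 2, 4) are satisfied.

3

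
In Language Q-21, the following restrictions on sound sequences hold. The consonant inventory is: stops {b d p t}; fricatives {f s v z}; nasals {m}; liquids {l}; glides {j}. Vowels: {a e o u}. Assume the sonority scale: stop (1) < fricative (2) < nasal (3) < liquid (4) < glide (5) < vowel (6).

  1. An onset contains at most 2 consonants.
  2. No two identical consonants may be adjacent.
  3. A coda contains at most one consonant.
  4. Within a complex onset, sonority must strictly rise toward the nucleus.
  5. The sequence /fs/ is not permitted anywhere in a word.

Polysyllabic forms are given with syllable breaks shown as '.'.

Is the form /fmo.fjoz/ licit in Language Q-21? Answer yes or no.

/fmo.fjoz/ — σ1 onset /fm/ (2→3 rises), coda /∅/ ok; σ2 onset /fj/ (2→5 rises), coda /z/ ok → licit

yes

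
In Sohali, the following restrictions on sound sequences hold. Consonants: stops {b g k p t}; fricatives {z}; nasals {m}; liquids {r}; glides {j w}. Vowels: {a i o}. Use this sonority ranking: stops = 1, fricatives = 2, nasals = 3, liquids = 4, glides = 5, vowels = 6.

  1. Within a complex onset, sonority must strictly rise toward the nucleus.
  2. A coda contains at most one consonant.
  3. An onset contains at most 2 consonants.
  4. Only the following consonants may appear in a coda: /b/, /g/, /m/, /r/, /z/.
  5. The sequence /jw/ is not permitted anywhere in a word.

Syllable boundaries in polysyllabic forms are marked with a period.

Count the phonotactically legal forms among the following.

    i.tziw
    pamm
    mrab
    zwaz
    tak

2

i.tziw — violates constraint 4: syllable 2 coda contains /w/, which is not a licensed coda consonant → phonotactically illegal
pamm — violates constraint 2: syllable 1 coda /mm/ has 2 consonants (> 1) → phonotactically illegal
mrab — σ1 onset /mr/ (3→4 rises), coda /b/ ok → phonotactically legal
zwaz — σ1 onset /zw/ (2→5 rises), coda /z/ ok → phonotactically legal
tak — violates constraint 4: syllable 1 coda contains /k/, which is not a licensed coda consonant → phonotactically illegal
Phonotactically legal: mrab, zwaz → 2.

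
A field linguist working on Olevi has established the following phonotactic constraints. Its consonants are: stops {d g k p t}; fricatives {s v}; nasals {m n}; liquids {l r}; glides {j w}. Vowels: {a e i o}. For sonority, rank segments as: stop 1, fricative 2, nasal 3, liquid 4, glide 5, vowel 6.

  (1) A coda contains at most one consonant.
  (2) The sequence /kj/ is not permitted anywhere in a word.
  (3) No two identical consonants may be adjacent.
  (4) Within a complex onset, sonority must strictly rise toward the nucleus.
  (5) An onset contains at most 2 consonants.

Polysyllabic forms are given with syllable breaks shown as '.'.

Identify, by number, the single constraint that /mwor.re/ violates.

3

/mwor.re/: adjacent identical consonants /rr/.
This is a violation of constraint 3: "No two identical consonants may be adjacent."
The remaining constraints (1, 2, 4, 5) are satisfied.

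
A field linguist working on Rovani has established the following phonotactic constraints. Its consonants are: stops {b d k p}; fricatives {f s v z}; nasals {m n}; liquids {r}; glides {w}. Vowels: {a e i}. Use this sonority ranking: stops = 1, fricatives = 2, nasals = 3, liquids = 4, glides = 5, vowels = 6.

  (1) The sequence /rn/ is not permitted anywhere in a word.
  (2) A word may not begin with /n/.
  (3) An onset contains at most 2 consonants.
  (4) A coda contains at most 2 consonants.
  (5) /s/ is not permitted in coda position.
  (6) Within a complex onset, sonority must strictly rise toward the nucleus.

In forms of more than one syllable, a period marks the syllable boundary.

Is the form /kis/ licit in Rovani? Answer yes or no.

/kis/ — violates constraint 5: syllable 1 coda contains /s/ → illicit

no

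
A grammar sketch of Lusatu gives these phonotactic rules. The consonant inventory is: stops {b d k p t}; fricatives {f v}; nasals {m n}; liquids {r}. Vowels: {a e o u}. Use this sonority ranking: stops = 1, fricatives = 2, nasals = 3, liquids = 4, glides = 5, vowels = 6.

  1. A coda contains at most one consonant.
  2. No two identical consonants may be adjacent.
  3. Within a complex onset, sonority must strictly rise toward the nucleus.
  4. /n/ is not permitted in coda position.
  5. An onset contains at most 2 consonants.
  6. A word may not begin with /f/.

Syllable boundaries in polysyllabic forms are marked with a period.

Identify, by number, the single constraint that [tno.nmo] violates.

3

[tno.nmo]: syllable 2 onset /nm/: /n/ (nasal, 3) → /m/ (nasal, 3) does not rise.
This is a violation of constraint 3: "Within a complex onset, sonority must strictly rise toward the nucleus."
The remaining constraints (1, 2, 4, 5, 6) are satisfied.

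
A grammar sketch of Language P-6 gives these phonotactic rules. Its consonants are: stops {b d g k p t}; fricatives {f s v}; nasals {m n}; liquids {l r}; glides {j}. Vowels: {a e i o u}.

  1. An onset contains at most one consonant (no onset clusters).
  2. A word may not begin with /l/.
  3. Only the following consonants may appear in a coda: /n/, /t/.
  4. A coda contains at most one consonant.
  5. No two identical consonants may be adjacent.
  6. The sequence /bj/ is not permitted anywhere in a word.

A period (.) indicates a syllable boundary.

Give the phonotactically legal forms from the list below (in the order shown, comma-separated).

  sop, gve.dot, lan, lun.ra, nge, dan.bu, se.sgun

dan.bu

sop — violates constraint 3: syllable 1 coda contains /p/, which is not a licensed coda consonant → phonotactically illegal
gve.dot — violates constraint 1: syllable 1 onset /gv/ has 2 consonants (> 1) → phonotactically illegal
lan — violates constraint 2: word begins with /l/ → phonotactically illegal
lun.ra — violates constraint 2: word begins with /l/ → phonotactically illegal
nge — violates constraint 1: syllable 1 onset /ng/ has 2 consonants (> 1) → phonotactically illegal
dan.bu — σ1 onset /d/, coda /n/ ok; σ2 onset /b/, coda /∅/ ok → phonotactically legal
se.sgun — violates constraint 1: syllable 2 onset /sg/ has 2 consonants (> 1) → phonotactically illegal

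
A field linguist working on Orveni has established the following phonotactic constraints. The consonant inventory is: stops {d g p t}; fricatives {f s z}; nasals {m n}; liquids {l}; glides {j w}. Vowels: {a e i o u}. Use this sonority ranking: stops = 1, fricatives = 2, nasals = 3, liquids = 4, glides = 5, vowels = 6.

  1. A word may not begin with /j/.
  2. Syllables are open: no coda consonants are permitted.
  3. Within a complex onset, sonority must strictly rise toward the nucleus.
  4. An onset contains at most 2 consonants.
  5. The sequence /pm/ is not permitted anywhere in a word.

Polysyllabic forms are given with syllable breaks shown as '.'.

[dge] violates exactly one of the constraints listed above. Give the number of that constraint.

[dge]: syllable 1 onset /dg/: /d/ (stop, 1) → /g/ (stop, 1) does not rise.
This is a violation of constraint 3: "Within a complex onset, sonority must strictly rise toward the nucleus."
The remaining constraints (1, 2, 4, 5) are satisfied.

3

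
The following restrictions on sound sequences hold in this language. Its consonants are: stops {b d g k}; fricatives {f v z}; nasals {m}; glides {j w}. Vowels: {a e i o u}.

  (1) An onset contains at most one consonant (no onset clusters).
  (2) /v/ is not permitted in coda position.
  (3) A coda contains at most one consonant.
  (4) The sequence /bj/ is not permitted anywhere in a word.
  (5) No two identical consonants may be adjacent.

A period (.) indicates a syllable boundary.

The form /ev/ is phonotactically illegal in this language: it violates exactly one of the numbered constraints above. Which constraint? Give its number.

/ev/: syllable 1 coda contains /v/.
This is a violation of constraint 2: "/v/ is not permitted in coda position."
The remaining constraints (1, 3, 4, 5) are satisfied.

2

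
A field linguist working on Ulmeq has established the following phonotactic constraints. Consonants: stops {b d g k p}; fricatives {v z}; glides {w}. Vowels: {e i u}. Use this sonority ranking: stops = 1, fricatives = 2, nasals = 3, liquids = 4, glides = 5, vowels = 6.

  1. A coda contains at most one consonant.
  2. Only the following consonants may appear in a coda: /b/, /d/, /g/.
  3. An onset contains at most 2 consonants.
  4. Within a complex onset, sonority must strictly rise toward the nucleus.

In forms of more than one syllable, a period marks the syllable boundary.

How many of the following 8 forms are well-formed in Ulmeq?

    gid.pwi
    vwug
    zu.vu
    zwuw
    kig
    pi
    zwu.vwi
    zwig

7

gid.pwi — σ1 onset /g/, coda /d/ ok; σ2 onset /pw/ (1→5 rises), coda /∅/ ok → well-formed
vwug — σ1 onset /vw/ (2→5 rises), coda /g/ ok → well-formed
zu.vu — σ1 onset /z/, coda /∅/ ok; σ2 onset /v/, coda /∅/ ok → well-formed
zwuw — violates constraint 2: syllable 1 coda contains /w/, which is not a licensed coda consonant → ill-formed
kig — σ1 onset /k/, coda /g/ ok → well-formed
pi — σ1 onset /p/, coda /∅/ ok → well-formed
zwu.vwi — σ1 onset /zw/ (2→5 rises), coda /∅/ ok; σ2 onset /vw/ (2→5 rises), coda /∅/ ok → well-formed
zwig — σ1 onset /zw/ (2→5 rises), coda /g/ ok → well-formed
Well-formed: gid.pwi, vwug, zu.vu, kig, pi, zwu.vwi, zwig → 7.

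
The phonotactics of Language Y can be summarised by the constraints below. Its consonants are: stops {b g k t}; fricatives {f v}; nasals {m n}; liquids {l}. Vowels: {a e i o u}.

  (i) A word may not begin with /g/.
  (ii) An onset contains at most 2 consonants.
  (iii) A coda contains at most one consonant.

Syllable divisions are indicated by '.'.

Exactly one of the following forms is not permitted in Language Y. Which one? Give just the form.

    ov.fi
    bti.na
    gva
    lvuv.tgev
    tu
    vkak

ov.fi — σ1 onset /∅/, coda /v/ ok; σ2 onset /f/, coda /∅/ ok → permitted
bti.na — σ1 onset /bt/ (2C), coda /∅/ ok; σ2 onset /n/, coda /∅/ ok → permitted
gva — violates constraint (i): word begins with /g/ → not permitted
lvuv.tgev — σ1 onset /lv/ (2C), coda /v/ ok; σ2 onset /tg/ (2C), coda /v/ ok → permitted
tu — σ1 onset /t/, coda /∅/ ok → permitted
vkak — σ1 onset /vk/ (2C), coda /k/ ok → permitted

gva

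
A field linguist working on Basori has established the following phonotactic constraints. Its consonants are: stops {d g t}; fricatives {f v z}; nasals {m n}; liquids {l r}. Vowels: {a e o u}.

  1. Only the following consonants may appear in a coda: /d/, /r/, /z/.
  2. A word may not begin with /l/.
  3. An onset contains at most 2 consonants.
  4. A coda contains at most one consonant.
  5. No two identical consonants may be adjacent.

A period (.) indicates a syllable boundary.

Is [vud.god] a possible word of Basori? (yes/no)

[vud.god] — σ1 onset /v/, coda /d/ ok; σ2 onset /g/, coda /d/ ok → phonotactically legal

yes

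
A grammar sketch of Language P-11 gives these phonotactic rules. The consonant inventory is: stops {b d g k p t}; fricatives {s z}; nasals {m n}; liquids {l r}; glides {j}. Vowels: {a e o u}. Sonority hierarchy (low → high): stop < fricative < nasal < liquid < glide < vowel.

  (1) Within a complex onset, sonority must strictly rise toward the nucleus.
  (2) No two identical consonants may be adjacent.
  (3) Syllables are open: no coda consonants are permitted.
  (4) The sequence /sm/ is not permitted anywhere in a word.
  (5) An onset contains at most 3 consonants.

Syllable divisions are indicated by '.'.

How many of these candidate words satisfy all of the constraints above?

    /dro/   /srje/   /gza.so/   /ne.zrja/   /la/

5

/dro/ — σ1 onset /dr/ (1→4 rises), coda /∅/ ok → permitted
/srje/ — σ1 onset /srj/ (2→4→5 rises), coda /∅/ ok → permitted
/gza.so/ — σ1 onset /gz/ (1→2 rises), coda /∅/ ok; σ2 onset /s/, coda /∅/ ok → permitted
/ne.zrja/ — σ1 onset /n/, coda /∅/ ok; σ2 onset /zrj/ (2→4→5 rises), coda /∅/ ok → permitted
/la/ — σ1 onset /l/, coda /∅/ ok → permitted
Permitted: /dro/, /srje/, /gza.so/, /ne.zrja/, /la/ → 5.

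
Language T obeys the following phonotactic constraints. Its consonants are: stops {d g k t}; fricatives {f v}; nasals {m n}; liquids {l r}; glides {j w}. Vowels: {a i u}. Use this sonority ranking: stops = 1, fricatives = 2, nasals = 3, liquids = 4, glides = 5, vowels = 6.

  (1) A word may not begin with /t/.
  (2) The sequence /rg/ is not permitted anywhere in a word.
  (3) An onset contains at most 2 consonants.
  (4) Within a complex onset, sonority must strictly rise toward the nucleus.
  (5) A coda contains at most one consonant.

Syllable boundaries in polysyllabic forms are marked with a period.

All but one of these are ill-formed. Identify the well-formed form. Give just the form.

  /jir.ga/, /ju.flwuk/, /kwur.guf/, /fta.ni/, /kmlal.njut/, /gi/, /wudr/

/jir.ga/ — violates constraint 2: contains banned sequence /rg/ → ill-formed
/ju.flwuk/ — violates constraint 3: syllable 2 onset /flw/ has 3 consonants (> 2) → ill-formed
/kwur.guf/ — violates constraint 2: contains banned sequence /rg/ → ill-formed
/fta.ni/ — violates constraint 4: syllable 1 onset /ft/: /f/ (fricative, 2) → /t/ (stop, 1) does not rise → ill-formed
/kmlal.njut/ — violates constraint 3: syllable 1 onset /kml/ has 3 consonants (> 2) → ill-formed
/gi/ — σ1 onset /g/, coda /∅/ ok → well-formed
/wudr/ — violates constraint 5: syllable 1 coda /dr/ has 2 consonants (> 1) → ill-formed

/gi/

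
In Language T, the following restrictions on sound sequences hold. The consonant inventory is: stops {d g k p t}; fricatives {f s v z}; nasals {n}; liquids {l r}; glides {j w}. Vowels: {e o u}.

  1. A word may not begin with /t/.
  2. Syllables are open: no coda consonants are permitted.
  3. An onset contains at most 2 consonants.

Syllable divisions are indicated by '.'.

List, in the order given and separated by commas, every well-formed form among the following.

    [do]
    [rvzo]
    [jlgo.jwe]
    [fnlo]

[do]

[do] — σ1 onset /d/, coda /∅/ ok → well-formed
[rvzo] — violates constraint 3: syllable 1 onset /rvz/ has 3 consonants (> 2) → ill-formed
[jlgo.jwe] — violates constraint 3: syllable 1 onset /jlg/ has 3 consonants (> 2) → ill-formed
[fnlo] — violates constraint 3: syllable 1 onset /fnl/ has 3 consonants (> 2) → ill-formed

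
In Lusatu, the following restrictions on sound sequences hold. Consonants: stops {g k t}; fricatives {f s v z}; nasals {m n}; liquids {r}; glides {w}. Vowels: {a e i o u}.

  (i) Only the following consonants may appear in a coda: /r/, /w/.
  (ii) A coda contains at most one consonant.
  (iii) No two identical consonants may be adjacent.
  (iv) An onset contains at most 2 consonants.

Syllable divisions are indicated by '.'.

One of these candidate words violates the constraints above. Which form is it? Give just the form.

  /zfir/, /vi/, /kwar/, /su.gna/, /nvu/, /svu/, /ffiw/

/zfir/ — σ1 onset /zf/ (2C), coda /r/ ok → well-formed
/vi/ — σ1 onset /v/, coda /∅/ ok → well-formed
/kwar/ — σ1 onset /kw/ (2C), coda /r/ ok → well-formed
/su.gna/ — σ1 onset /s/, coda /∅/ ok; σ2 onset /gn/ (2C), coda /∅/ ok → well-formed
/nvu/ — σ1 onset /nv/ (2C), coda /∅/ ok → well-formed
/svu/ — σ1 onset /sv/ (2C), coda /∅/ ok → well-formed
/ffiw/ — violates constraint (iii): adjacent identical consonants /ff/ → ill-formed

/ffiw/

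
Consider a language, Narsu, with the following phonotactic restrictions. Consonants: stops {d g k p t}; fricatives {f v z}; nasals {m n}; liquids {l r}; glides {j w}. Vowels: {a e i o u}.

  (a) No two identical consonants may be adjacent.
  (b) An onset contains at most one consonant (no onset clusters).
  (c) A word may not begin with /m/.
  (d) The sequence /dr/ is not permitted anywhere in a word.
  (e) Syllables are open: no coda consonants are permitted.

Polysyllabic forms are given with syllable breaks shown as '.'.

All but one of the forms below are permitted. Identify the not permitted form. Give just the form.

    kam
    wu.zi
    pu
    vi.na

kam

kam — violates constraint (e): syllable 1 coda /m/ has 1 consonant (> 0) → not permitted
wu.zi — σ1 onset /w/, coda /∅/ ok; σ2 onset /z/, coda /∅/ ok → permitted
pu — σ1 onset /p/, coda /∅/ ok → permitted
vi.na — σ1 onset /v/, coda /∅/ ok; σ2 onset /n/, coda /∅/ ok → permitted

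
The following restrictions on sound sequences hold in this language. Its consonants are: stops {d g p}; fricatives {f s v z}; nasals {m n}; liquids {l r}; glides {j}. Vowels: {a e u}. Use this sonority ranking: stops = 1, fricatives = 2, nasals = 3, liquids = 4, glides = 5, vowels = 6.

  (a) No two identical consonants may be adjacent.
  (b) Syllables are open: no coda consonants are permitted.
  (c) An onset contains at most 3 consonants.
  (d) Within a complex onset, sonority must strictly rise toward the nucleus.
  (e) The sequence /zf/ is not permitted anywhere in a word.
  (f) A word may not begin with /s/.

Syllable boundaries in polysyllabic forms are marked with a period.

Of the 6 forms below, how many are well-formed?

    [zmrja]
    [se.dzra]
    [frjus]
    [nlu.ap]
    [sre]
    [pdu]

0

[zmrja] — violates constraint (c): syllable 1 onset /zmrj/ has 4 consonants (> 3) → ill-formed
[se.dzra] — violates constraint (f): word begins with /s/ → ill-formed
[frjus] — violates constraint (b): syllable 1 coda /s/ has 1 consonant (> 0) → ill-formed
[nlu.ap] — violates constraint (b): syllable 2 coda /p/ has 1 consonant (> 0) → ill-formed
[sre] — violates constraint (f): word begins with /s/ → ill-formed
[pdu] — violates constraint (d): syllable 1 onset /pd/: /p/ (stop, 1) → /d/ (stop, 1) does not rise → ill-formed
No form is well-formed → 0.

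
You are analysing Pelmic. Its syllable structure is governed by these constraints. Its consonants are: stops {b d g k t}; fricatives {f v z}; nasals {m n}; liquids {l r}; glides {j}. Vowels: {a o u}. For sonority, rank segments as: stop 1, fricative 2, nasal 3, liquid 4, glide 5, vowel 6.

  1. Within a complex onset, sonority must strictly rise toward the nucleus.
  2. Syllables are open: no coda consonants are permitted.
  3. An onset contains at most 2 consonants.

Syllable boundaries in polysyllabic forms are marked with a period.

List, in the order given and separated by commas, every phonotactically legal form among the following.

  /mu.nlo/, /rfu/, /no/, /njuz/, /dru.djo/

/mu.nlo/ — σ1 onset /m/, coda /∅/ ok; σ2 onset /nl/ (3→4 rises), coda /∅/ ok → phonotactically legal
/rfu/ — violates constraint 1: syllable 1 onset /rf/: /r/ (liquid, 4) → /f/ (fricative, 2) does not rise → phonotactically illegal
/no/ — σ1 onset /n/, coda /∅/ ok → phonotactically legal
/njuz/ — violates constraint 2: syllable 1 coda /z/ has 1 consonant (> 0) → phonotactically illegal
/dru.djo/ — σ1 onset /dr/ (1→4 rises), coda /∅/ ok; σ2 onset /dj/ (1→5 rises), coda /∅/ ok → phonotactically legal

/mu.nlo/, /no/, /dru.djo/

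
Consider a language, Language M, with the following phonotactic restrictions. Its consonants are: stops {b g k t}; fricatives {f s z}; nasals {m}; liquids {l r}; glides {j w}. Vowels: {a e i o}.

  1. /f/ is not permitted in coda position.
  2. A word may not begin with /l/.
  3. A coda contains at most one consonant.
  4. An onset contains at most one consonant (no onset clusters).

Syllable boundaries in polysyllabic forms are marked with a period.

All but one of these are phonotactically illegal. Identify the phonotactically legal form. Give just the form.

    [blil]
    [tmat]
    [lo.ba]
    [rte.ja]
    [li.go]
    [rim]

[blil] — violates constraint 4: syllable 1 onset /bl/ has 2 consonants (> 1) → phonotactically illegal
[tmat] — violates constraint 4: syllable 1 onset /tm/ has 2 consonants (> 1) → phonotactically illegal
[lo.ba] — violates constraint 2: word begins with /l/ → phonotactically illegal
[rte.ja] — violates constraint 4: syllable 1 onset /rt/ has 2 consonants (> 1) → phonotactically illegal
[li.go] — violates constraint 2: word begins with /l/ → phonotactically illegal
[rim] — σ1 onset /r/, coda /m/ ok → phonotactically legal

[rim]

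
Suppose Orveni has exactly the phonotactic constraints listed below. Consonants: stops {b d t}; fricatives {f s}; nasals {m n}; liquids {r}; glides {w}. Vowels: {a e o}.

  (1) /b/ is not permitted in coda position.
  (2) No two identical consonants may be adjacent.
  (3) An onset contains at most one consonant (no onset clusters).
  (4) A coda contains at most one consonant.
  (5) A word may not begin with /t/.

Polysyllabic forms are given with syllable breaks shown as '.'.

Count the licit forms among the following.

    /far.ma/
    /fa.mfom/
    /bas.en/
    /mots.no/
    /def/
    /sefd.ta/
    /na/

/far.ma/ — σ1 onset /f/, coda /r/ ok; σ2 onset /m/, coda /∅/ ok → licit
/fa.mfom/ — violates constraint 3: syllable 2 onset /mf/ has 2 consonants (> 1) → illicit
/bas.en/ — σ1 onset /b/, coda /s/ ok; σ2 onset /∅/, coda /n/ ok → licit
/mots.no/ — violates constraint 4: syllable 1 coda /ts/ has 2 consonants (> 1) → illicit
/def/ — σ1 onset /d/, coda /f/ ok → licit
/sefd.ta/ — violates constraint 4: syllable 1 coda /fd/ has 2 consonants (> 1) → illicit
/na/ — σ1 onset /n/, coda /∅/ ok → licit
Licit: /far.ma/, /bas.en/, /def/, /na/ → 4.

4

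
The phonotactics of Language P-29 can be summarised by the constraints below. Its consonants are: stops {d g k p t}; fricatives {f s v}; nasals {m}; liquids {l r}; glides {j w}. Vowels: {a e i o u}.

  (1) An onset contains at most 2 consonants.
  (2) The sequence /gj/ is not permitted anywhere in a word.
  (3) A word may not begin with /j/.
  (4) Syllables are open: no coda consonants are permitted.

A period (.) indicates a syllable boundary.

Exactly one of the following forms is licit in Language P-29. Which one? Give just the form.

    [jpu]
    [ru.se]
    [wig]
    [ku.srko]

[jpu] — violates constraint 3: word begins with /j/ → illicit
[ru.se] — σ1 onset /r/, coda /∅/ ok; σ2 onset /s/, coda /∅/ ok → licit
[wig] — violates constraint 4: syllable 1 coda /g/ has 1 consonant (> 0) → illicit
[ku.srko] — violates constraint 1: syllable 2 onset /srk/ has 3 consonants (> 2) → illicit

[ru.se]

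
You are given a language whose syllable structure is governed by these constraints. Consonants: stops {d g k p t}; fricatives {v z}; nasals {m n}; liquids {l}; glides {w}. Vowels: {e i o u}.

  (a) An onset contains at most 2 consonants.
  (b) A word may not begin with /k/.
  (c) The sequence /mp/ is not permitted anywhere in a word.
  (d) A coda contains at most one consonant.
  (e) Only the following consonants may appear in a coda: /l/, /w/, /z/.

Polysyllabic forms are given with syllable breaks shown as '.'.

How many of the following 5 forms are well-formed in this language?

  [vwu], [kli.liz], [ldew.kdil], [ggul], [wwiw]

4

[vwu] — σ1 onset /vw/ (2C), coda /∅/ ok → well-formed
[kli.liz] — violates constraint (b): word begins with /k/ → ill-formed
[ldew.kdil] — σ1 onset /ld/ (2C), coda /w/ ok; σ2 onset /kd/ (2C), coda /l/ ok → well-formed
[ggul] — σ1 onset /gg/ (2C), coda /l/ ok → well-formed
[wwiw] — σ1 onset /ww/ (2C), coda /w/ ok → well-formed
Well-formed: [vwu], [ldew.kdil], [ggul], [wwiw] → 4.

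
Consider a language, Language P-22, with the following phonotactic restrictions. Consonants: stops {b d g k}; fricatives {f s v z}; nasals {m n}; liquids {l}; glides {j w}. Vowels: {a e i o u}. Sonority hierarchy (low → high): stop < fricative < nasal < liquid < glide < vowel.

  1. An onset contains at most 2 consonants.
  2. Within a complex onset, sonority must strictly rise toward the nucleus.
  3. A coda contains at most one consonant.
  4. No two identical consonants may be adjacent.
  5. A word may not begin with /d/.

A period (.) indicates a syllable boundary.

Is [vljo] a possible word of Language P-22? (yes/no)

no

[vljo] — violates constraint 1: syllable 1 onset /vlj/ has 3 consonants (> 2) → illicit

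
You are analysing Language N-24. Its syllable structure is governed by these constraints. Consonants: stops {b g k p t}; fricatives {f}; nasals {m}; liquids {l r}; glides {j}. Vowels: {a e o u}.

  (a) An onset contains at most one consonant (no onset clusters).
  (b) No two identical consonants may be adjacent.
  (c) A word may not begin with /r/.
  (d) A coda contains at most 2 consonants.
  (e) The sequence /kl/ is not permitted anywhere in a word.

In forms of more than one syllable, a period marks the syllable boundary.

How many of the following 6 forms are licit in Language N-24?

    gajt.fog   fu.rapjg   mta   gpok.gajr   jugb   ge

gajt.fog — σ1 onset /g/, coda /jt/ (2C) ok; σ2 onset /f/, coda /g/ ok → licit
fu.rapjg — violates constraint (d): syllable 2 coda /pjg/ has 3 consonants (> 2) → illicit
mta — violates constraint (a): syllable 1 onset /mt/ has 2 consonants (> 1) → illicit
gpok.gajr — violates constraint (a): syllable 1 onset /gp/ has 2 consonants (> 1) → illicit
jugb — σ1 onset /j/, coda /gb/ (2C) ok → licit
ge — σ1 onset /g/, coda /∅/ ok → licit
Licit: gajt.fog, jugb, ge → 3.

3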